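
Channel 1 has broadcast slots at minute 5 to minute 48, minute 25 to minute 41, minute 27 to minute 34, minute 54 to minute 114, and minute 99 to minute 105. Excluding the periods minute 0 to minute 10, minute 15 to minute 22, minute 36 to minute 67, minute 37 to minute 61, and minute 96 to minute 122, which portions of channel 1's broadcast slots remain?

A, merged: minute 5 to minute 48, minute 54 to minute 114.
B, merged: minute 0 to minute 10, minute 15 to minute 22, minute 36 to minute 67, minute 96 to minute 122.
minute 5 to minute 48 with B removed leaves minute 10 to minute 15, minute 22 to minute 36.
minute 54 to minute 114 with B removed leaves minute 67 to minute 96.

minute 10 to minute 15, minute 22 to minute 36, minute 67 to minute 96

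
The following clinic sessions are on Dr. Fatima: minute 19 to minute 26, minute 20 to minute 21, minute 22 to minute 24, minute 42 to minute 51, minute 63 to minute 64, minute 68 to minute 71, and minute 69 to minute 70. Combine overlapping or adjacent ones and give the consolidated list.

minute 20 to minute 21 overlaps/touches minute 19 to minute 26 → extend to minute 19 to minute 26.
minute 22 to minute 24 overlaps/touches minute 19 to minute 26 → extend to minute 19 to minute 26.
minute 42 to minute 51 is disjoint → start new block.
minute 63 to minute 64 is disjoint → start new block.
minute 68 to minute 71 is disjoint → start new block.
minute 69 to minute 70 overlaps/touches minute 68 to minute 71 → extend to minute 68 to minute 71.

minute 19 to minute 26, minute 42 to minute 51, minute 63 to minute 64, minute 68 to minute 71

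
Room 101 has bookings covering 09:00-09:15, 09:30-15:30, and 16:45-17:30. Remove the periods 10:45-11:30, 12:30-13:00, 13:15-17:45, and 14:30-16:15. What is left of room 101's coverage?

B, merged: 10:45–11:30, 12:30–13:00, 13:15–17:45.
09:00–09:15: no B overlap → unchanged.
09:30–15:30 minus B → 09:30–10:45, 11:30–12:30, 13:00–13:15.
16:45–17:30: fully covered by B → removed.

09:00–09:15, 09:30–10:45, 11:30–12:30, 13:00–13:15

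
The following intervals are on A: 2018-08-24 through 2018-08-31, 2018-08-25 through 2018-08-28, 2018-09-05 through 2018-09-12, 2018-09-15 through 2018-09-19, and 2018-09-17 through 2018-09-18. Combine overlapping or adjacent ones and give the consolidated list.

2018-08-25 through 2018-08-28 overlaps/touches 2018-08-24 through 2018-08-31 → extend to 2018-08-24 through 2018-08-31.
2018-09-05 through 2018-09-12 is disjoint → start new block.
2018-09-15 through 2018-09-19 is disjoint → start new block.
2018-09-17 through 2018-09-18 overlaps/touches 2018-09-15 through 2018-09-19 → extend to 2018-09-15 through 2018-09-19.

2018-08-24 through 2018-08-31, 2018-09-05 through 2018-09-12, 2018-09-15 through 2018-09-19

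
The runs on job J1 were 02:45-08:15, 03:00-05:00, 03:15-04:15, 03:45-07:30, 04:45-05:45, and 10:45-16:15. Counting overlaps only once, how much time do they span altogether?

Merged: 02:45–08:15, 10:45–16:15.
Lengths: 5 h 30 min + 5 h 30 min = 11 h.

11 h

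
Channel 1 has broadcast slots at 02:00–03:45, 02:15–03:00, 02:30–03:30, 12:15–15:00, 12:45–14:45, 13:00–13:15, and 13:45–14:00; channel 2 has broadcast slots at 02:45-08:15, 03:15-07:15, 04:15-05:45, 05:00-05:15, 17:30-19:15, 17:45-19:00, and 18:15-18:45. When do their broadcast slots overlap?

Merge the first list: 02:00-03:45, 12:15-15:00.
Merge the second list: 02:45-08:15, 17:30-19:15.
02:00-03:45 meets the second set on 02:45-03:45.
12:15-15:00: no overlap with the second set.

02:45-03:45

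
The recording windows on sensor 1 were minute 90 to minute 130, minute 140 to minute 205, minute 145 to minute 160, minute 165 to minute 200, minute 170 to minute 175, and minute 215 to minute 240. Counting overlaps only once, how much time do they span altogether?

130 minutes

Merged: minute 90 to minute 130, minute 140 to minute 205, minute 215 to minute 240.
Lengths: 40 minutes + 65 minutes + 25 minutes = 130 minutes.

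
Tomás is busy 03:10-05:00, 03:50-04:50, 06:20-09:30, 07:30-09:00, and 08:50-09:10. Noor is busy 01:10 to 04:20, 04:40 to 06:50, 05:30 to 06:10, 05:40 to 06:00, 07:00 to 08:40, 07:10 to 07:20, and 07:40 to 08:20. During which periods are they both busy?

First set merges to 03:10–05:00, 06:20–09:30.
Second set merges to 01:10–04:20, 04:40–06:50, 07:00–08:40.
03:10–05:00 ∩ B → 03:10–04:20, 04:40–05:00.
06:20–09:30 ∩ B → 06:20–06:50, 07:00–08:40.

03:10–04:20, 04:40–05:00, 06:20–06:50, 07:00–08:40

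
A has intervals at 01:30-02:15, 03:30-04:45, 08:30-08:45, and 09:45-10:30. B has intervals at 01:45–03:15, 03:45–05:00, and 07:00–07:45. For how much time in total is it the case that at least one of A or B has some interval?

5 h

A ∪ B = 01:30-03:15, 03:30-05:00, 07:00-07:45, 08:30-08:45, 09:45-10:30.
Total: 1 h 45 min + 1 h 30 min + 45 min + 15 min + 45 min = 5 h.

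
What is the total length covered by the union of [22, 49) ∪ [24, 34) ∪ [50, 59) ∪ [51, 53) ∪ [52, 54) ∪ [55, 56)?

Merged: [22, 49), [50, 59).
Lengths: 27 + 9 = 36.

36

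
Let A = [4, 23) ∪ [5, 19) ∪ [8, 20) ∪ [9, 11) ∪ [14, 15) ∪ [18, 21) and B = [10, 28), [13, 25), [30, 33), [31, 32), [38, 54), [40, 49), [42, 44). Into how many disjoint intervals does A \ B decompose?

First set merges to [4, 23).
Second set merges to [10, 28), [30, 33), [38, 54).
A \ B = [4, 10).
That is 1 disjoint piece.

1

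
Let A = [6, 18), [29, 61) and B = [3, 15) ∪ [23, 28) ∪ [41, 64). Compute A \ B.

[15, 18) ∪ [29, 41)

[6, 18) with B removed leaves [15, 18).
[29, 61) with B removed leaves [29, 41).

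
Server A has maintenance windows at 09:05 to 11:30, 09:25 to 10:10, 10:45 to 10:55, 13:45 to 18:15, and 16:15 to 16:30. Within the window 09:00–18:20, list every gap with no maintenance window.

After merging, the occupied span is 09:05-11:30, 13:45-18:15.
Complement within 09:00-18:20: 09:00-09:05, 11:30-13:45, 18:15-18:20.

09:00-09:05, 11:30-13:45, 18:15-18:20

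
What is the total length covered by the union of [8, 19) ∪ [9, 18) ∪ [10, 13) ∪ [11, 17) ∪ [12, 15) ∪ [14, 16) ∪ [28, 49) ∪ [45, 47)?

32

Merged: [8, 19), [28, 49).
Lengths: 11 + 21 = 32.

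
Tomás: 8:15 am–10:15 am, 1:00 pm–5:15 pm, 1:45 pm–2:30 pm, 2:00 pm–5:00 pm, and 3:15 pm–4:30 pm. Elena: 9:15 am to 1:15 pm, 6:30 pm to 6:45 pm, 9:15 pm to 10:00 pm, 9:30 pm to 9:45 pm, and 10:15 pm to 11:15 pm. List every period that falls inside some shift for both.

First set merges to 8:15 am–10:15 am, 1:00 pm–5:15 pm.
Second set merges to 9:15 am–1:15 pm, 6:30 pm–6:45 pm, 9:15 pm–10:00 pm, 10:15 pm–11:15 pm.
8:15 am–10:15 am ∩ B → 9:15 am–10:15 am.
1:00 pm–5:15 pm ∩ B → 1:00 pm–1:15 pm.

9:15 am–10:15 am, 1:00 pm–1:15 pm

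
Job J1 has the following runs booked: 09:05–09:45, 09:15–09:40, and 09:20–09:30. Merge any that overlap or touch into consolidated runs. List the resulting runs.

09:15–09:40 overlaps/touches 09:05–09:45 → extend to 09:05–09:45.
09:20–09:30 overlaps/touches 09:05–09:45 → extend to 09:05–09:45.

09:05–09:45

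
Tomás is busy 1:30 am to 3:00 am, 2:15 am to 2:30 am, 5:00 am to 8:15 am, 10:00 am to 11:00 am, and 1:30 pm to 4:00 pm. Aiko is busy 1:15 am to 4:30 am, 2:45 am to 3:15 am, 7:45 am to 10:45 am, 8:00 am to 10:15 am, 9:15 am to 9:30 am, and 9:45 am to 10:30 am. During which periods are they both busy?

1:30 am–3:00 am, 7:45 am–8:15 am, 10:00 am–10:45 am

Merge the first list: 1:30 am–3:00 am, 5:00 am–8:15 am, 10:00 am–11:00 am, 1:30 pm–4:00 pm.
Merge the second list: 1:15 am–4:30 am, 7:45 am–10:45 am.
1:30 am–3:00 am overlaps B on 1:30 am–3:00 am.
5:00 am–8:15 am overlaps B on 7:45 am–8:15 am.
10:00 am–11:00 am overlaps B on 10:00 am–10:45 am.
1:30 pm–4:00 pm falls entirely outside B.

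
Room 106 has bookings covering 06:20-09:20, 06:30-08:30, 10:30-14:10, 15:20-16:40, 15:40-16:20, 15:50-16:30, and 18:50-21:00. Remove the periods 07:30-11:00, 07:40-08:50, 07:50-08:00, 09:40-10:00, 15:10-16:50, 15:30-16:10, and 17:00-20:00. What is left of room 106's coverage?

A, merged: 06:20–09:20, 10:30–14:10, 15:20–16:40, 18:50–21:00.
B, merged: 07:30–11:00, 15:10–16:50, 17:00–20:00.
06:20–09:20 \ B = 06:20–07:30.
10:30–14:10 \ B = 11:00–14:10.
15:20–16:40: entirely removed.
18:50–21:00 \ B = 20:00–21:00.

06:20–07:30, 11:00–14:10, 20:00–21:00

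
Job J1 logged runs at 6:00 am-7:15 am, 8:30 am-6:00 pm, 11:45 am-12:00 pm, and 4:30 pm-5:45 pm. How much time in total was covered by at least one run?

10 h 45 min

Merged: 6:00 am-7:15 am, 8:30 am-6:00 pm.
Lengths: 1 h 15 min + 9 h 30 min = 10 h 45 min.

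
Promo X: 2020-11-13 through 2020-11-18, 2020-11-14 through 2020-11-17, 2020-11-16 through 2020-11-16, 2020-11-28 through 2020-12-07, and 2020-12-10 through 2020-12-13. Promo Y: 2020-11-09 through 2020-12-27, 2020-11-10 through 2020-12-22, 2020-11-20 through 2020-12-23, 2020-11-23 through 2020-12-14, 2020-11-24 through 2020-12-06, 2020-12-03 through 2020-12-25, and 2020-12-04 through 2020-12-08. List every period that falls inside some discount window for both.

2020-11-13 through 2020-11-18, 2020-11-28 through 2020-12-07, 2020-12-10 through 2020-12-13

A, merged: 2020-11-13 through 2020-11-18, 2020-11-28 through 2020-12-07, 2020-12-10 through 2020-12-13.
B, merged: 2020-11-09 through 2020-12-27.
2020-11-13 through 2020-11-18 overlaps B on 2020-11-13 through 2020-11-18.
2020-11-28 through 2020-12-07 overlaps B on 2020-11-28 through 2020-12-07.
2020-12-10 through 2020-12-13 overlaps B on 2020-12-10 through 2020-12-13.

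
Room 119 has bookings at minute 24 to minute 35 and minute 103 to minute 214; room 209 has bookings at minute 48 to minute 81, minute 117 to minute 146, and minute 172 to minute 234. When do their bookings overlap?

minute 24 to minute 35 meets no B interval.
minute 103 to minute 214 ∩ B → minute 117 to minute 146, minute 172 to minute 214.

minute 117 to minute 146, minute 172 to minute 214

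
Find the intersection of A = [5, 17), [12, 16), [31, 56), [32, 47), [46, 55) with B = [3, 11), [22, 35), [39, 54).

[5, 11) ∪ [31, 35) ∪ [39, 54)

A, merged: [5, 17), [31, 56).
[5, 17) overlaps B on [5, 11).
[31, 56) overlaps B on [31, 35), [39, 54).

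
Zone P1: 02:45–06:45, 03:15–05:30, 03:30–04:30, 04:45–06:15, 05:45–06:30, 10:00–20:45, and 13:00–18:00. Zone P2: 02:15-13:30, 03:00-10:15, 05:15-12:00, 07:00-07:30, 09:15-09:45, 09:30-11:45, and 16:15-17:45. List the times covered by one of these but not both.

02:15–02:45, 06:45–10:00, 13:30–16:15, 17:45–20:45

First set merges to 02:45–06:45, 10:00–20:45.
Second set merges to 02:15–13:30, 16:15–17:45.
Only in the first: 13:30–16:15, 17:45–20:45.
Only in the second: 02:15–02:45, 06:45–10:00.
Together these are the periods covered by exactly one.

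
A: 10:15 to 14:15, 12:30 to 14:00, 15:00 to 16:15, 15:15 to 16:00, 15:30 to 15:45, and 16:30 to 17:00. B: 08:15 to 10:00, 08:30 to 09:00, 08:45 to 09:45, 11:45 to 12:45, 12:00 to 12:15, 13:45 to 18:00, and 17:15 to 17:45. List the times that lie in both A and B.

A, merged: 10:15–14:15, 15:00–16:15, 16:30–17:00.
B, merged: 08:15–10:00, 11:45–12:45, 13:45–18:00.
10:15–14:15 meets the second set on 11:45–12:45, 13:45–14:15.
15:00–16:15 meets the second set on 15:00–16:15.
16:30–17:00 meets the second set on 16:30–17:00.

11:45–12:45, 13:45–14:15, 15:00–16:15, 16:30–17:00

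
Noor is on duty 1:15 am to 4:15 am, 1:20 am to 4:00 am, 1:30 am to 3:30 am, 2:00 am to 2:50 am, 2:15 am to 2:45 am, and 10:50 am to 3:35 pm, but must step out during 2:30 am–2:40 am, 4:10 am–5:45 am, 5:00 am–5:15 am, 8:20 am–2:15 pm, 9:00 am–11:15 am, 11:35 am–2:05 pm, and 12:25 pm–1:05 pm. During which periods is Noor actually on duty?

First set merges to 1:15 am-4:15 am, 10:50 am-3:35 pm.
Second set merges to 2:30 am-2:40 am, 4:10 am-5:45 am, 8:20 am-2:15 pm.
1:15 am-4:15 am minus B → 1:15 am-2:30 am, 2:40 am-4:10 am.
10:50 am-3:35 pm minus B → 2:15 pm-3:35 pm.

1:15 am-2:30 am, 2:40 am-4:10 am, 2:15 pm-3:35 pm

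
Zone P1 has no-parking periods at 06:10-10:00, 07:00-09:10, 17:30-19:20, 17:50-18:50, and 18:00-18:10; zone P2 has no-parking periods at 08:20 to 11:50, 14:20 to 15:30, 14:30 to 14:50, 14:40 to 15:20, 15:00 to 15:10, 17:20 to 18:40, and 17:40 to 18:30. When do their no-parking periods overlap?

First set merges to 06:10-10:00, 17:30-19:20.
Second set merges to 08:20-11:50, 14:20-15:30, 17:20-18:40.
06:10-10:00 meets the second set on 08:20-10:00.
17:30-19:20 meets the second set on 17:30-18:40.

08:20-10:00, 17:30-18:40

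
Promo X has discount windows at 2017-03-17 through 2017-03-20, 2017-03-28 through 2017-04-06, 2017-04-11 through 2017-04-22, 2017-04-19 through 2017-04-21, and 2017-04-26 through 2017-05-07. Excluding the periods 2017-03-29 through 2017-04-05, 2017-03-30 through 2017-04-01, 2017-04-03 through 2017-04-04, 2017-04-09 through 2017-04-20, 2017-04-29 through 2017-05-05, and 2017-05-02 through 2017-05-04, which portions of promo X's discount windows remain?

2017-03-17 through 2017-03-20, 2017-03-28 through 2017-03-28, 2017-04-06 through 2017-04-06, 2017-04-21 through 2017-04-22, 2017-04-26 through 2017-04-28, 2017-05-06 through 2017-05-07

First set merges to 2017-03-17 through 2017-03-20, 2017-03-28 through 2017-04-06, 2017-04-11 through 2017-04-22, 2017-04-26 through 2017-05-07.
Second set merges to 2017-03-29 through 2017-04-05, 2017-04-09 through 2017-04-20, 2017-04-29 through 2017-05-05.
2017-03-17 through 2017-03-20: nothing removed.
2017-03-28 through 2017-04-06 \ B = 2017-03-28 through 2017-03-28, 2017-04-06 through 2017-04-06.
2017-04-11 through 2017-04-22 \ B = 2017-04-21 through 2017-04-22.
2017-04-26 through 2017-05-07 \ B = 2017-04-26 through 2017-04-28, 2017-05-06 through 2017-05-07.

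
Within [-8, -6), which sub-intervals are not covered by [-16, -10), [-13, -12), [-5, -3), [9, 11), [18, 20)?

The merged coverage is [-16, -10), [-5, -3), [9, 11), [18, 20).
Uncovered inside [-8, -6): [-8, -6).

[-8, -6)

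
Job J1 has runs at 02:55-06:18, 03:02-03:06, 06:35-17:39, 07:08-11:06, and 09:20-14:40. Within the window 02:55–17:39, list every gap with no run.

06:18–06:35

Covered (merged): 02:55–06:18, 06:35–17:39.
Uncovered inside 02:55–17:39: 06:18–06:35.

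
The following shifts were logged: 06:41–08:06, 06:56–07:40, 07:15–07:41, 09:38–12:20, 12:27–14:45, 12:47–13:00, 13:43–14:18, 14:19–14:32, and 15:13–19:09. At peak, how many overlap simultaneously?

Walk the sorted start/end points keeping a running depth.
The depth first hits 3 at 07:15.

3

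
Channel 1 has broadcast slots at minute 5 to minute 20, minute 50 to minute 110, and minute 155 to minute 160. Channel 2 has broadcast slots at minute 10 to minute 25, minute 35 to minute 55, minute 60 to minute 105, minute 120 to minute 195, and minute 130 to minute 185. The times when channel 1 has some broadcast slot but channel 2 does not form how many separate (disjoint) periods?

B, merged: minute 10 to minute 25, minute 35 to minute 55, minute 60 to minute 105, minute 120 to minute 195.
A \ B = minute 5 to minute 10, minute 55 to minute 60, minute 105 to minute 110.
That is 3 disjoint pieces.

3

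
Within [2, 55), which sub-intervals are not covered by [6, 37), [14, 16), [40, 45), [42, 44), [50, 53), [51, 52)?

[2, 6) ∪ [37, 40) ∪ [45, 50) ∪ [53, 55)

Covered (merged): [6, 37), [40, 45), [50, 53).
Complement within [2, 55): [2, 6), [37, 40), [45, 50), [53, 55).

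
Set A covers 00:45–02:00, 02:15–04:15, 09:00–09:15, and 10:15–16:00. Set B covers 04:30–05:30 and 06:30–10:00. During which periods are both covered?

00:45–02:00: no overlap with the second set.
02:15–04:15: no overlap with the second set.
09:00–09:15 meets the second set on 09:00–09:15.
10:15–16:00: no overlap with the second set.

09:00–09:15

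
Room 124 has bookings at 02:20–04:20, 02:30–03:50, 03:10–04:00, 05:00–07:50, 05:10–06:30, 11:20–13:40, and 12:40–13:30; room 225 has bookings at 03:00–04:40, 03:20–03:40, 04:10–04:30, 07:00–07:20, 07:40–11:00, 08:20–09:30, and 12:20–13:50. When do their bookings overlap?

Merge the first list: 02:20-04:20, 05:00-07:50, 11:20-13:40.
Merge the second list: 03:00-04:40, 07:00-07:20, 07:40-11:00, 12:20-13:50.
02:20-04:20 ∩ B → 03:00-04:20.
05:00-07:50 ∩ B → 07:00-07:20, 07:40-07:50.
11:20-13:40 ∩ B → 12:20-13:40.

03:00-04:20, 07:00-07:20, 07:40-07:50, 12:20-13:40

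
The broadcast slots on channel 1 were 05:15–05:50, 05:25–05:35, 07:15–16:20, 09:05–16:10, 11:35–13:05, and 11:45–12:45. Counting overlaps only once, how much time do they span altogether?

Merged: 05:15-05:50, 07:15-16:20.
Lengths: 35 min + 9 h 5 min = 9 h 40 min.

9 h 40 min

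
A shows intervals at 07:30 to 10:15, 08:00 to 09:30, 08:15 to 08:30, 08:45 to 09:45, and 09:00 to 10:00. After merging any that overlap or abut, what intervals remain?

07:30–10:15

08:00–09:30 overlaps/touches 07:30–10:15 → extend to 07:30–10:15.
08:15–08:30 overlaps/touches 07:30–10:15 → extend to 07:30–10:15.
08:45–09:45 overlaps/touches 07:30–10:15 → extend to 07:30–10:15.
09:00–10:00 overlaps/touches 07:30–10:15 → extend to 07:30–10:15.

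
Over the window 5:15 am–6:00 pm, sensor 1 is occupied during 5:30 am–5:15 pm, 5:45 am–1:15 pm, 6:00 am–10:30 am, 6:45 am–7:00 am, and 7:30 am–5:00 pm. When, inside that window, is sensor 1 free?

The merged coverage is 5:30 am–5:15 pm.
Gaps within 5:15 am–6:00 pm: 5:15 am–5:30 am, 5:15 pm–6:00 pm.

5:15 am–5:30 am, 5:15 pm–6:00 pm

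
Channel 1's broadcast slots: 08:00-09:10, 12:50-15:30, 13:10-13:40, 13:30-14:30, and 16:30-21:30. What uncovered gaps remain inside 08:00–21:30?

09:10–12:50, 15:30–16:30

After merging, the occupied span is 08:00–09:10, 12:50–15:30, 16:30–21:30.
Gaps within 08:00–21:30: 09:10–12:50, 15:30–16:30.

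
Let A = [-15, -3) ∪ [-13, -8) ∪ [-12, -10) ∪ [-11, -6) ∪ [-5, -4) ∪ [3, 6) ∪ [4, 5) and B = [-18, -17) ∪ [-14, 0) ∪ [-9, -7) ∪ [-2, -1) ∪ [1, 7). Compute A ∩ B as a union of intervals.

[-14, -3) ∪ [3, 6)

First set merges to [-15, -3), [3, 6).
Second set merges to [-18, -17), [-14, 0), [1, 7).
[-15, -3) overlaps B on [-14, -3).
[3, 6) overlaps B on [3, 6).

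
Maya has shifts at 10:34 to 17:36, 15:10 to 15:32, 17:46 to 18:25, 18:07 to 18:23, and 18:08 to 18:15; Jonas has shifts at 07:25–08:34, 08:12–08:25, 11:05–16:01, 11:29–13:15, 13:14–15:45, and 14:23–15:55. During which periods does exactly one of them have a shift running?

07:25-08:34, 10:34-11:05, 16:01-17:36, 17:46-18:25

A, merged: 10:34-17:36, 17:46-18:25.
B, merged: 07:25-08:34, 11:05-16:01.
A but not B: 10:34-11:05, 16:01-17:36, 17:46-18:25.
B but not A: 07:25-08:34.
Combining gives A △ B.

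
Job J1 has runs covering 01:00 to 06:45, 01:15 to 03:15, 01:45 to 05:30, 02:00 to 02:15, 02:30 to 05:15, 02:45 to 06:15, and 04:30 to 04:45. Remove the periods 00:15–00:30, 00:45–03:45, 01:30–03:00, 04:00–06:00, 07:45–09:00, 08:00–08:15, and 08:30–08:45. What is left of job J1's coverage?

First set merges to 01:00–06:45.
Second set merges to 00:15–00:30, 00:45–03:45, 04:00–06:00, 07:45–09:00.
01:00–06:45 with B removed leaves 03:45–04:00, 06:00–06:45.

03:45–04:00, 06:00–06:45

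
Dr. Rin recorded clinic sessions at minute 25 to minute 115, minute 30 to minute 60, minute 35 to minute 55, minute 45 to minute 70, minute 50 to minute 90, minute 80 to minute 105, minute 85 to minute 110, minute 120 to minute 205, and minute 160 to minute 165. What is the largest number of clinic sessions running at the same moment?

5

At minute 50, 5 of the intervals are simultaneously active.
No point has more.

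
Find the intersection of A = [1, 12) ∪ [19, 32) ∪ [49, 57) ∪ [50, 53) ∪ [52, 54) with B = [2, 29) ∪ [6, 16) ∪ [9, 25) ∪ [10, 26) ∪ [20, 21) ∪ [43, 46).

[2, 12) ∪ [19, 29)

A, merged: [1, 12), [19, 32), [49, 57).
B, merged: [2, 29), [43, 46).
[1, 12) ∩ B → [2, 12).
[19, 32) ∩ B → [19, 29).
[49, 57) meets no B interval.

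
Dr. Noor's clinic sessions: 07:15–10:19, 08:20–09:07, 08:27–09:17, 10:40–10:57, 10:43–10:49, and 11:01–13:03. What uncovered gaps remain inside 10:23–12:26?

After merging, the occupied span is 07:15–10:19, 10:40–10:57, 11:01–13:03.
Gaps within 10:23–12:26: 10:23–10:40, 10:57–11:01.

10:23–10:40, 10:57–11:01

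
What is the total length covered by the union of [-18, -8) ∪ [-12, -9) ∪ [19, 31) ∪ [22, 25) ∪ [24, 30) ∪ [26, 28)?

Merged: [-18, -8), [19, 31).
Lengths: 10 + 12 = 22.

22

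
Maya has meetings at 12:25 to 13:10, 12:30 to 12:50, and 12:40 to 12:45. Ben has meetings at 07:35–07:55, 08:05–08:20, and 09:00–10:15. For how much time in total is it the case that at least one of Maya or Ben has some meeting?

First set merges to 12:25–13:10.
A ∪ B = 07:35–07:55, 08:05–08:20, 09:00–10:15, 12:25–13:10.
Total: 20 min + 15 min + 1 h 15 min + 45 min = 2 h 35 min.

2 h 35 min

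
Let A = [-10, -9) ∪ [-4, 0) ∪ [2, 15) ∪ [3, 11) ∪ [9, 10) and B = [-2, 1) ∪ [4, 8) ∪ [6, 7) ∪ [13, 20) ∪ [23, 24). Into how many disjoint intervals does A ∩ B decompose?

First set merges to [-10, -9), [-4, 0), [2, 15).
Second set merges to [-2, 1), [4, 8), [13, 20), [23, 24).
A ∩ B = [-2, 0), [4, 8), [13, 15).
That is 3 disjoint pieces.

3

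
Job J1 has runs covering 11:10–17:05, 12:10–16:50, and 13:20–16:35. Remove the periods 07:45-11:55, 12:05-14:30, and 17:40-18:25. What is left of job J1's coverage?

11:55–12:05, 14:30–17:05

A, merged: 11:10–17:05.
11:10–17:05 minus B → 11:55–12:05, 14:30–17:05.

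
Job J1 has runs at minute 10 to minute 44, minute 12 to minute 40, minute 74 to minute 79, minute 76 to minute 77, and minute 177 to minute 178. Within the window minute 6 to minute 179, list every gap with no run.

minute 6 to minute 10, minute 44 to minute 74, minute 79 to minute 177, minute 178 to minute 179

Covered (merged): minute 10 to minute 44, minute 74 to minute 79, minute 177 to minute 178.
Gaps within minute 6 to minute 179: minute 6 to minute 10, minute 44 to minute 74, minute 79 to minute 177, minute 178 to minute 179.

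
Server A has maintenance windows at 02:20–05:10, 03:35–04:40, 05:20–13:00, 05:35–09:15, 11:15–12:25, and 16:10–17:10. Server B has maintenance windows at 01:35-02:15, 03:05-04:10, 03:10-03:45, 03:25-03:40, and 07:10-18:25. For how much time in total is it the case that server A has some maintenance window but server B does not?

3 h 35 min

A, merged: 02:20-05:10, 05:20-13:00, 16:10-17:10.
B, merged: 01:35-02:15, 03:05-04:10, 07:10-18:25.
A \ B = 02:20-03:05, 04:10-05:10, 05:20-07:10.
Total: 45 min + 1 h + 1 h 50 min = 3 h 35 min.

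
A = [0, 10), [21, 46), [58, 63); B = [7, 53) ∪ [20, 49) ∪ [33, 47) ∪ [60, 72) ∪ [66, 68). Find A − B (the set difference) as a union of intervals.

[0, 7) ∪ [58, 60)

Merge the second list: [7, 53), [60, 72).
[0, 10) minus B → [0, 7).
[21, 46): fully covered by B → removed.
[58, 63) minus B → [58, 60).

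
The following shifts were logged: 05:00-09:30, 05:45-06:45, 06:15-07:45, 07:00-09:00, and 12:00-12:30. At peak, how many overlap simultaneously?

Walk the sorted start/end points keeping a running depth.
The depth first hits 3 at 06:15.

3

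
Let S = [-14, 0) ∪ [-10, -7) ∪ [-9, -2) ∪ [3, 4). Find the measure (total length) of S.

15

Merged: [-14, 0), [3, 4).
Lengths: 14 + 1 = 15.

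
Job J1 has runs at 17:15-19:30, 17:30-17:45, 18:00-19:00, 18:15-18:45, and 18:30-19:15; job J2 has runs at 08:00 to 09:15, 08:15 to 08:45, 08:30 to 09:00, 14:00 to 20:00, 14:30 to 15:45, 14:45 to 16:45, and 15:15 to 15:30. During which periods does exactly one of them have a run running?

08:00-09:15, 14:00-17:15, 19:30-20:00

A, merged: 17:15-19:30.
B, merged: 08:00-09:15, 14:00-20:00.
Only in the first: none.
Only in the second: 08:00-09:15, 14:00-17:15, 19:30-20:00.
Together these are the periods covered by exactly one.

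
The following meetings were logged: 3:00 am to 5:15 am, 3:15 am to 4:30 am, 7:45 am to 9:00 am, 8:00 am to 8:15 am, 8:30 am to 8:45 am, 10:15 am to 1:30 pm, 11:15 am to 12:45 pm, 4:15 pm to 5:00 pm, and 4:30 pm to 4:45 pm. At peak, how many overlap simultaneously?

2

Sweep endpoints in order; track running count of active intervals.
Peak of 2 reached at 3:15 am.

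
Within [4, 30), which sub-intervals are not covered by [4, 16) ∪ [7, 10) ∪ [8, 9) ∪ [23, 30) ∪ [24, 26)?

[16, 23)

After merging, the occupied span is [4, 16), [23, 30).
Gaps within [4, 30): [16, 23).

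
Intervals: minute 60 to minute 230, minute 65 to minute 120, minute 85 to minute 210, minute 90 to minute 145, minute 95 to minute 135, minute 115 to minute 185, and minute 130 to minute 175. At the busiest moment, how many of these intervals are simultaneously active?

Walk the sorted start/end points keeping a running depth.
The depth first hits 6 at minute 115.

6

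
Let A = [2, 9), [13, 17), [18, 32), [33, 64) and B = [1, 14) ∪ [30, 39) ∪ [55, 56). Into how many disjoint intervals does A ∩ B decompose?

5

A ∩ B = [2, 9), [13, 14), [30, 32), [33, 39), [55, 56).
That is 5 disjoint pieces.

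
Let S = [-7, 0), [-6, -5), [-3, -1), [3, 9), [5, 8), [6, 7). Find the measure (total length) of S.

13

Merged: [-7, 0), [3, 9).
Lengths: 7 + 6 = 13.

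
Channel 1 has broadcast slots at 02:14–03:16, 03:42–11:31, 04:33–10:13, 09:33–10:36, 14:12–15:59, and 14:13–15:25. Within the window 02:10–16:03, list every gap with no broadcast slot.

Covered (merged): 02:14–03:16, 03:42–11:31, 14:12–15:59.
Gaps within 02:10–16:03: 02:10–02:14, 03:16–03:42, 11:31–14:12, 15:59–16:03.

02:10–02:14, 03:16–03:42, 11:31–14:12, 15:59–16:03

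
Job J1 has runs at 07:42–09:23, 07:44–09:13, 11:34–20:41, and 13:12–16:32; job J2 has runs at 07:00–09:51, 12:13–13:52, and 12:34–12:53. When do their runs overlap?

07:42–09:23, 12:13–13:52

Merge the first list: 07:42–09:23, 11:34–20:41.
Merge the second list: 07:00–09:51, 12:13–13:52.
07:42–09:23 overlaps B on 07:42–09:23.
11:34–20:41 overlaps B on 12:13–13:52.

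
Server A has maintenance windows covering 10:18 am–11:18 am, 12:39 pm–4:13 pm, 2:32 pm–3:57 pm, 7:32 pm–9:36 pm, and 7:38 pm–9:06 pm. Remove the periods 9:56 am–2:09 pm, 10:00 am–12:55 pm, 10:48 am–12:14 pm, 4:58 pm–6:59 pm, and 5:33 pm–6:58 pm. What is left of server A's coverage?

First set merges to 10:18 am–11:18 am, 12:39 pm–4:13 pm, 7:32 pm–9:36 pm.
Second set merges to 9:56 am–2:09 pm, 4:58 pm–6:59 pm.
10:18 am–11:18 am lies entirely inside B → drops out.
12:39 pm–4:13 pm with B removed leaves 2:09 pm–4:13 pm.
7:32 pm–9:36 pm is untouched.

2:09 pm–4:13 pm, 7:32 pm–9:36 pm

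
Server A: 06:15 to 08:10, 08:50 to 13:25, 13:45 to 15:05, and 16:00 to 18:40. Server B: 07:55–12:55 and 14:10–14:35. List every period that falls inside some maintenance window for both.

07:55-08:10, 08:50-12:55, 14:10-14:35

06:15-08:10 overlaps B on 07:55-08:10.
08:50-13:25 overlaps B on 08:50-12:55.
13:45-15:05 overlaps B on 14:10-14:35.
16:00-18:40 falls entirely outside B.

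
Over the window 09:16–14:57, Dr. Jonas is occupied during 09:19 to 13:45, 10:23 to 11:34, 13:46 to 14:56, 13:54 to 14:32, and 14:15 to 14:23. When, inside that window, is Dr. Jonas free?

Covered (merged): 09:19–13:45, 13:46–14:56.
Complement within 09:16–14:57: 09:16–09:19, 13:45–13:46, 14:56–14:57.

09:16–09:19, 13:45–13:46, 14:56–14:57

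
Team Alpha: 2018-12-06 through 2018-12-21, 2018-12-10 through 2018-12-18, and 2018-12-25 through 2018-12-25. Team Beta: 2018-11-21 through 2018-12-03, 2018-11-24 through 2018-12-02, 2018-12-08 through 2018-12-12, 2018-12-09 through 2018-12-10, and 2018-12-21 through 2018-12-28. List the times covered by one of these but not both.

A, merged: 2018-12-06 through 2018-12-21, 2018-12-25 through 2018-12-25.
B, merged: 2018-11-21 through 2018-12-03, 2018-12-08 through 2018-12-12, 2018-12-21 through 2018-12-28.
A \ B = 2018-12-06 through 2018-12-07, 2018-12-13 through 2018-12-20.
B \ A = 2018-11-21 through 2018-12-03, 2018-12-22 through 2018-12-24, 2018-12-26 through 2018-12-28.
Union of the two gives the symmetric difference.

2018-11-21 through 2018-12-03, 2018-12-06 through 2018-12-07, 2018-12-13 through 2018-12-20, 2018-12-22 through 2018-12-24, 2018-12-26 through 2018-12-28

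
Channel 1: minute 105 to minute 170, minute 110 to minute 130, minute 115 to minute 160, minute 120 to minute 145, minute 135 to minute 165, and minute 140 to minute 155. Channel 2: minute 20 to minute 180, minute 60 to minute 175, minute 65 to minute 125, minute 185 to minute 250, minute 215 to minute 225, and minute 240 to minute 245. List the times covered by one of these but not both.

First set merges to minute 105 to minute 170.
Second set merges to minute 20 to minute 180, minute 185 to minute 250.
A \ B = none.
B \ A = minute 20 to minute 105, minute 170 to minute 180, minute 185 to minute 250.
Union of the two gives the symmetric difference.

minute 20 to minute 105, minute 170 to minute 180, minute 185 to minute 250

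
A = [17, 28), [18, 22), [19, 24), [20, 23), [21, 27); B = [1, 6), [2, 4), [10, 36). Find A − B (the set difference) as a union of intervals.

none

First set merges to [17, 28).
Second set merges to [1, 6), [10, 36).
[17, 28): fully covered by B → removed.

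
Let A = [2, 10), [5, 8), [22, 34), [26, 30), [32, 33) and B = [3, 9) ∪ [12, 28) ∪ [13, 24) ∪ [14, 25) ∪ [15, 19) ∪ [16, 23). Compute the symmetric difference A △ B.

First set merges to [2, 10), [22, 34).
Second set merges to [3, 9), [12, 28).
A \ B = [2, 3), [9, 10), [28, 34).
B \ A = [12, 22).
Union of the two gives the symmetric difference.

[2, 3) ∪ [9, 10) ∪ [12, 22) ∪ [28, 34)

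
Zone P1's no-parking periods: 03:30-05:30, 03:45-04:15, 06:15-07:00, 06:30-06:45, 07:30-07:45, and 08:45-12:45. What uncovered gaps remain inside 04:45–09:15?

Covered (merged): 03:30–05:30, 06:15–07:00, 07:30–07:45, 08:45–12:45.
Uncovered inside 04:45–09:15: 05:30–06:15, 07:00–07:30, 07:45–08:45.

05:30–06:15, 07:00–07:30, 07:45–08:45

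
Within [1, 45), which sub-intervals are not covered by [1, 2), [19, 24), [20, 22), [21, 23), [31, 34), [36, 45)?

[2, 19) ∪ [24, 31) ∪ [34, 36)

After merging, the occupied span is [1, 2), [19, 24), [31, 34), [36, 45).
Complement within [1, 45): [2, 19), [24, 31), [34, 36).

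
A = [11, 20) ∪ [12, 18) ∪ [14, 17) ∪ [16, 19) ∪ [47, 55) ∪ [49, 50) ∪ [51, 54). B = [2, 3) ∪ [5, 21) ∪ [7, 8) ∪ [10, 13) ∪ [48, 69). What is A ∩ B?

[11, 20) ∪ [48, 55)

First set merges to [11, 20), [47, 55).
Second set merges to [2, 3), [5, 21), [48, 69).
[11, 20) overlaps B on [11, 20).
[47, 55) overlaps B on [48, 55).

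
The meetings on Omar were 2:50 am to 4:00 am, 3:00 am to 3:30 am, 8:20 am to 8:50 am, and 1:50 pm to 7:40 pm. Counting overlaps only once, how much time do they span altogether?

Merged: 2:50 am–4:00 am, 8:20 am–8:50 am, 1:50 pm–7:40 pm.
Lengths: 1 h 10 min + 30 min + 5 h 50 min = 7 h 30 min.

7 h 30 min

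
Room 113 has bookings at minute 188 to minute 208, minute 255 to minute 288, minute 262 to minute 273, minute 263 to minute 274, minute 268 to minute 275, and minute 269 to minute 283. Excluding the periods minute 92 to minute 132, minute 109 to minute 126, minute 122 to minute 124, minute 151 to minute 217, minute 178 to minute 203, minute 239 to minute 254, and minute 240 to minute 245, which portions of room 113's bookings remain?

First set merges to minute 188 to minute 208, minute 255 to minute 288.
Second set merges to minute 92 to minute 132, minute 151 to minute 217, minute 239 to minute 254.
minute 188 to minute 208 lies entirely inside B → drops out.
minute 255 to minute 288 is untouched.

minute 255 to minute 288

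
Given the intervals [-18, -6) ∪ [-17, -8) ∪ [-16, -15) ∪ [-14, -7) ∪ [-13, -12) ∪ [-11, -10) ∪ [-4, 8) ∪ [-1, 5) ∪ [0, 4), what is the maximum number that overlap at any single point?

At -13, 4 of the intervals are simultaneously active.
No point has more.

4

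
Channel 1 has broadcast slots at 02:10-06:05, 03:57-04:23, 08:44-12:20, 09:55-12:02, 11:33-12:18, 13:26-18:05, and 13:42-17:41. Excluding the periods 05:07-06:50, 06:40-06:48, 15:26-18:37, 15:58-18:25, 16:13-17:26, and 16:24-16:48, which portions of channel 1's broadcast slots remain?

A, merged: 02:10-06:05, 08:44-12:20, 13:26-18:05.
B, merged: 05:07-06:50, 15:26-18:37.
02:10-06:05 minus B → 02:10-05:07.
08:44-12:20: no B overlap → unchanged.
13:26-18:05 minus B → 13:26-15:26.

02:10-05:07, 08:44-12:20, 13:26-15:26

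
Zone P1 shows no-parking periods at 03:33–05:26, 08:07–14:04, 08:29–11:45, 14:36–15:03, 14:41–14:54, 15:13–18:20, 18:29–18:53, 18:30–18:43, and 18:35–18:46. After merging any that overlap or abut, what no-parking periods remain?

03:33-05:26, 08:07-14:04, 14:36-15:03, 15:13-18:20, 18:29-18:53

08:07-14:04 is disjoint → start new block.
08:29-11:45 overlaps/touches 08:07-14:04 → extend to 08:07-14:04.
14:36-15:03 is disjoint → start new block.
14:41-14:54 overlaps/touches 14:36-15:03 → extend to 14:36-15:03.
15:13-18:20 is disjoint → start new block.
18:29-18:53 is disjoint → start new block.
18:30-18:43 overlaps/touches 18:29-18:53 → extend to 18:29-18:53.
18:35-18:46 overlaps/touches 18:29-18:53 → extend to 18:29-18:53.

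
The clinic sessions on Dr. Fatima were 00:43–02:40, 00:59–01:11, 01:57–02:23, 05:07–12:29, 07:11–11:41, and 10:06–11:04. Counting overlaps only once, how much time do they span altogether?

9 h 19 min

Merged: 00:43–02:40, 05:07–12:29.
Lengths: 1 h 57 min + 7 h 22 min = 9 h 19 min.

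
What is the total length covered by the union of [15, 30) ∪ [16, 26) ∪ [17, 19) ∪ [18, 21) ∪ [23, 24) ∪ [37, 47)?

Merged: [15, 30), [37, 47).
Lengths: 15 + 10 = 25.

25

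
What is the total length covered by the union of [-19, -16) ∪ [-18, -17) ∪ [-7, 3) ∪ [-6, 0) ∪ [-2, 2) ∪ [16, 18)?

Merged: [-19, -16), [-7, 3), [16, 18).
Lengths: 3 + 10 + 2 = 15.

15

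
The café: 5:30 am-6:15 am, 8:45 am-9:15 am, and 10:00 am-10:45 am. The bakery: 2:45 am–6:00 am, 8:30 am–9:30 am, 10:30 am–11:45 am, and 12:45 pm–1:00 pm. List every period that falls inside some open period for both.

5:30 am-6:15 am meets the second set on 5:30 am-6:00 am.
8:45 am-9:15 am meets the second set on 8:45 am-9:15 am.
10:00 am-10:45 am meets the second set on 10:30 am-10:45 am.

5:30 am-6:00 am, 8:45 am-9:15 am, 10:30 am-10:45 am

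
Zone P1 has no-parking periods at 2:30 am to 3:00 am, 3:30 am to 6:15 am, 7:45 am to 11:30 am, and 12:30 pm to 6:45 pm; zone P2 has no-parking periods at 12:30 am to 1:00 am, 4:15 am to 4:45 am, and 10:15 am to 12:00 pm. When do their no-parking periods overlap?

4:15 am–4:45 am, 10:15 am–11:30 am

2:30 am–3:00 am falls entirely outside B.
3:30 am–6:15 am overlaps B on 4:15 am–4:45 am.
7:45 am–11:30 am overlaps B on 10:15 am–11:30 am.
12:30 pm–6:45 pm falls entirely outside B.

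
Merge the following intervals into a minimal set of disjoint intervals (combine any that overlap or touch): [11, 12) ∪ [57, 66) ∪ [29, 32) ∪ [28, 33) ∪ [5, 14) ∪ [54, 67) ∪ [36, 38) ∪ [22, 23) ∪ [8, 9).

[5, 14) ∪ [22, 23) ∪ [28, 33) ∪ [36, 38) ∪ [54, 67)

Sort by start: [5, 14), [8, 9), [11, 12), [22, 23), [28, 33), [29, 32), [36, 38), [54, 67), [57, 66).
[8, 9) overlaps/touches [5, 14) → extend to [5, 14).
[11, 12) overlaps/touches [5, 14) → extend to [5, 14).
[22, 23) is disjoint → start new block.
[28, 33) is disjoint → start new block.
[29, 32) overlaps/touches [28, 33) → extend to [28, 33).
[36, 38) is disjoint → start new block.
[54, 67) is disjoint → start new block.
[57, 66) overlaps/touches [54, 67) → extend to [54, 67).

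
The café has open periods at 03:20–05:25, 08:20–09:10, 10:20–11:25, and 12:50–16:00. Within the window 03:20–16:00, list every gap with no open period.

After merging, the occupied span is 03:20-05:25, 08:20-09:10, 10:20-11:25, 12:50-16:00.
Gaps within 03:20-16:00: 05:25-08:20, 09:10-10:20, 11:25-12:50.

05:25-08:20, 09:10-10:20, 11:25-12:50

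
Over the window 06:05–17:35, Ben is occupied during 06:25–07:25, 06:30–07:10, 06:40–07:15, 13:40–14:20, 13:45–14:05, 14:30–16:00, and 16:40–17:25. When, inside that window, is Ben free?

06:05-06:25, 07:25-13:40, 14:20-14:30, 16:00-16:40, 17:25-17:35

After merging, the occupied span is 06:25-07:25, 13:40-14:20, 14:30-16:00, 16:40-17:25.
Complement within 06:05-17:35: 06:05-06:25, 07:25-13:40, 14:20-14:30, 16:00-16:40, 17:25-17:35.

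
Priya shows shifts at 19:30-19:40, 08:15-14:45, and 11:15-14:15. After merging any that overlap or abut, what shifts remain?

Sort by start: 08:15–14:45, 11:15–14:15, 19:30–19:40.
11:15–14:15 overlaps/touches 08:15–14:45 → extend to 08:15–14:45.
19:30–19:40 is disjoint → start new block.

08:15–14:45, 19:30–19:40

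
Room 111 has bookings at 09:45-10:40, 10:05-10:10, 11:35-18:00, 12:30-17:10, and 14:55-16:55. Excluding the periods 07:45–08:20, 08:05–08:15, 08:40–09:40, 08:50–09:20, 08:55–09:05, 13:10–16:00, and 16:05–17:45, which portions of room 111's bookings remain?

A, merged: 09:45–10:40, 11:35–18:00.
B, merged: 07:45–08:20, 08:40–09:40, 13:10–16:00, 16:05–17:45.
09:45–10:40: no B overlap → unchanged.
11:35–18:00 minus B → 11:35–13:10, 16:00–16:05, 17:45–18:00.

09:45–10:40, 11:35–13:10, 16:00–16:05, 17:45–18:00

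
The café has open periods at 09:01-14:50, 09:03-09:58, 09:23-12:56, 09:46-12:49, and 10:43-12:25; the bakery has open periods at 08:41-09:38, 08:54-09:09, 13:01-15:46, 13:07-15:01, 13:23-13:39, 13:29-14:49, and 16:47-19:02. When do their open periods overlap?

Merge the first list: 09:01–14:50.
Merge the second list: 08:41–09:38, 13:01–15:46, 16:47–19:02.
09:01–14:50 overlaps B on 09:01–09:38, 13:01–14:50.

09:01–09:38, 13:01–14:50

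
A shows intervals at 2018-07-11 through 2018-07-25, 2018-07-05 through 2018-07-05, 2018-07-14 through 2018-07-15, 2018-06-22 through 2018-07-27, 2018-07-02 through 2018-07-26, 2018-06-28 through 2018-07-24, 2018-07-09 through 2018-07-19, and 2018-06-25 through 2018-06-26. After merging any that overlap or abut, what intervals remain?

Sort by start: 2018-06-22 through 2018-07-27, 2018-06-25 through 2018-06-26, 2018-06-28 through 2018-07-24, 2018-07-02 through 2018-07-26, 2018-07-05 through 2018-07-05, 2018-07-09 through 2018-07-19, 2018-07-11 through 2018-07-25, 2018-07-14 through 2018-07-15.
2018-06-25 through 2018-06-26 overlaps/touches 2018-06-22 through 2018-07-27 → extend to 2018-06-22 through 2018-07-27.
2018-06-28 through 2018-07-24 overlaps/touches 2018-06-22 through 2018-07-27 → extend to 2018-06-22 through 2018-07-27.
2018-07-02 through 2018-07-26 overlaps/touches 2018-06-22 through 2018-07-27 → extend to 2018-06-22 through 2018-07-27.
2018-07-05 through 2018-07-05 overlaps/touches 2018-06-22 through 2018-07-27 → extend to 2018-06-22 through 2018-07-27.
2018-07-09 through 2018-07-19 overlaps/touches 2018-06-22 through 2018-07-27 → extend to 2018-06-22 through 2018-07-27.
2018-07-11 through 2018-07-25 overlaps/touches 2018-06-22 through 2018-07-27 → extend to 2018-06-22 through 2018-07-27.
2018-07-14 through 2018-07-15 overlaps/touches 2018-06-22 through 2018-07-27 → extend to 2018-06-22 through 2018-07-27.

2018-06-22 through 2018-07-27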